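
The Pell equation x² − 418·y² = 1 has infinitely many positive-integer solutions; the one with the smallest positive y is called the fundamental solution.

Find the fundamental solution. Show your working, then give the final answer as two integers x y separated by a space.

33857 1656

√418 → a₀=20, period (2,4,20,4,2,40); ℓ=6 even so k=5
k=0  a_k=20  p_k/q_k = 20/1
…
k=4  a_k=4  p_k/q_k = 15068/737
k=5  a_k=2  p_k/q_k = 33857/1656
→ (33857, 1656).  Check: 33857²=1146296449, 418·1656²=1146296448, difference 1.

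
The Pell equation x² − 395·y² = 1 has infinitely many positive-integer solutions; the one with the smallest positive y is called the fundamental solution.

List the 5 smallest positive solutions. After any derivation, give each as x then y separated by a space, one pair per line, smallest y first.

159 8
50561 2544
16078239 808984
5112829441 257254368
1625863683999 81806080040

d=395: √d = [19; 1,6,1,38] (ℓ=4, even), read p_3/q_3
i=0: a=19 ⇒ p=19, q=1
…
i=2: a=6 ⇒ p=139, q=7
i=3: a=1 ⇒ p=159, q=8
fundamental: x₁=159, y₁=8  (since 25281 − 395·64 = 1)
(x_2, y_2) = (159·159 + 395·8·8, 159·8 + 8·159) = (50561, 2544)
(x_3, y_3) = (159·50561 + 395·8·2544, 159·2544 + 8·50561) = (16078239, 808984)
(x_4, y_4) = (159·16078239 + 395·8·808984, 159·808984 + 8·16078239) = (5112829441, 257254368)
(x_5, y_5) = (159·5112829441 + 395·8·257254368, 159·257254368 + 8·5112829441) = (1625863683999, 81806080040)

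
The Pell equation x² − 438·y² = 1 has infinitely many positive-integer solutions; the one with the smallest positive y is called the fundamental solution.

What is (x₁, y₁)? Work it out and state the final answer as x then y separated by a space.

[20; 1,12,1,40] for √438; ℓ=4 ⇒ convergent index 3
step 0: (20, 1)  from 20·(1,0) + (0,1)
…
step 2: (272, 13)  from 12·(21,1) + (20,1)
step 3: (293, 14)  from 1·(272,13) + (21,1)
→ (293, 14).  Check: 293²=85849, 438·14²=85848, difference 1.

293 14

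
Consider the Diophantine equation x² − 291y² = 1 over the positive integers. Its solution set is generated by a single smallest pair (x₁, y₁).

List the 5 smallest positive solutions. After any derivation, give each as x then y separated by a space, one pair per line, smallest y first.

d=291: √d = [17; 17,34] (ℓ=2, even), read p_1/q_1
step 0: (17, 1)  from 17·(1,0) + (0,1)
step 1: (290, 17)  from 17·(17,1) + (1,0)
fundamental: x₁=290, y₁=17  (since 84100 − 291·289 = 1)
k=2:  x_2 = 290·290+291·17·17 = 168199,  y_2 = 290·17+17·290 = 9860
k=3:  x_3 = 290·168199+291·17·9860 = 97555130,  y_3 = 290·9860+17·168199 = 5718783
k=4:  x_4 = 290·97555130+291·17·5718783 = 56581807201,  y_4 = 290·5718783+17·97555130 = 3316884280
k=5:  x_5 = 290·56581807201+291·17·3316884280 = 32817350621450,  y_5 = 290·3316884280+17·56581807201 = 1923787163617

290 17
168199 9860
97555130 5718783
56581807201 3316884280
32817350621450 1923787163617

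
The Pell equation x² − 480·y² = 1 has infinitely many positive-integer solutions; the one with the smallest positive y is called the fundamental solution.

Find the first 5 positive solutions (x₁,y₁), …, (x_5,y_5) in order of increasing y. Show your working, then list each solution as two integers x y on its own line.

√480 → a₀=21, period (1,9,1,42); ℓ=4 even so k=3
a_0=21:  p_0=21·1+0=21,  q_0=21·0+1=1
a_1=1:  p_1=1·21+1=22,  q_1=1·1+0=1
a_2=9:  p_2=9·22+21=219,  q_2=9·1+1=10
a_3=1:  p_3=1·219+22=241,  q_3=1·10+1=11
→ (241, 11).  Check: 241²=58081, 480·11²=58080, difference 1.
(x_2, y_2) = (241·241 + 480·11·11, 241·11 + 11·241) = (116161, 5302)
(x_3, y_3) = (241·116161 + 480·11·5302, 241·5302 + 11·116161) = (55989361, 2555553)
(x_4, y_4) = (241·55989361 + 480·11·2555553, 241·2555553 + 11·55989361) = (26986755841, 1231771244)
(x_5, y_5) = (241·26986755841 + 480·11·1231771244, 241·1231771244 + 11·26986755841) = (13007560326001, 593711184055)

241 11
116161 5302
55989361 2555553
26986755841 1231771244
13007560326001 593711184055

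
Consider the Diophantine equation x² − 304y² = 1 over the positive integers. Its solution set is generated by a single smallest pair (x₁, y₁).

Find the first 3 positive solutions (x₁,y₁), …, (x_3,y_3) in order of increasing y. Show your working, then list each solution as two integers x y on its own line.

d=304: √d = [17; 2,3,2,1,1,1,1,1,2,3,2,34] (ℓ=12, even), read p_11/q_11
k=0  a_k=17  p_k/q_k = 17/1
k=1  a_k=2  p_k/q_k = 35/2
k=2  a_k=3  p_k/q_k = 122/7
…
k=4  a_k=1  p_k/q_k = 401/23
…
k=6  a_k=1  p_k/q_k = 1081/62
…
k=8  a_k=1  p_k/q_k = 2842/163
…
k=10  a_k=3  p_k/q_k = 25177/1444
k=11  a_k=2  p_k/q_k = 57799/3315
fundamental: x₁=57799, y₁=3315  (since 3340724401 − 304·10989225 = 1)
(57799+3315√304)^2 = 6681448801 + 383207370√304
(57799+3315√304)^3 = 772362118440199 + 44298005553945√304

57799 3315
6681448801 383207370
772362118440199 44298005553945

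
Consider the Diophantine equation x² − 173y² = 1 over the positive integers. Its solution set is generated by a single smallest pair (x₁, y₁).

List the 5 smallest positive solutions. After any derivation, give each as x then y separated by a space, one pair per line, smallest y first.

√173 → a₀=13, period (6,1,1,6,26); ℓ=5 odd so k=9
a_0=13:  p_0=13·1+0=13,  q_0=13·0+1=1
…
a_5=26:  p_5=26·1118+171=29239,  q_5=26·85+13=2223
…
a_8=1:  p_8=1·205791+176552=382343,  q_8=1·15646+13423=29069
a_9=6:  p_9=6·382343+205791=2499849,  q_9=6·29069+15646=190060
→ (2499849, 190060).  Check: 2499849²=6249245022801, 173·190060²=6249245022800, difference 1.
k=2:  x_2 = 2499849·2499849+173·190060·190060 = 12498490045601,  y_2 = 2499849·190060+190060·2499849 = 950242601880
k=3:  x_3 = 2499849·12498490045601+173·190060·950242601880 = 62488675684008728649,  y_3 = 2499849·950242601880+190060·12498490045601 = 4750926036134042180
k=4:  x_4 = 2499849·62488675684008728649+173·190060·4750926036134042180 = 312424506839974574118902401,  y_4 = 2499849·4750926036134042180+190060·62488675684008728649 = 23753195401006348176659760
k=5:  x_5 = 2499849·312424506839974574118902401+173·190060·23753195401006348176659760 = 1562028181998744709597444087746249,  y_5 = 2499849·23753195401006348176659760+190060·312424506839974574118902401 = 118758803540015886040113314710300

2499849 190060
12498490045601 950242601880
62488675684008728649 4750926036134042180
312424506839974574118902401 23753195401006348176659760
1562028181998744709597444087746249 118758803540015886040113314710300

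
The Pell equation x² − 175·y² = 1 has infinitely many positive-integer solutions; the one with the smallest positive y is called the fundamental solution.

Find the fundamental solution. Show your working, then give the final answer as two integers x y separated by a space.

√175 → a₀=13, period (4,2,1,2,4,26); ℓ=6 even so k=5
i=0: a=13 ⇒ p=13, q=1
i=1: a=4 ⇒ p=53, q=4
i=2: a=2 ⇒ p=119, q=9
i=3: a=1 ⇒ p=172, q=13
i=4: a=2 ⇒ p=463, q=35
i=5: a=4 ⇒ p=2024, q=153
(x₁, y₁) = (2024, 153);  2024² − 175·153² = 1 ✓

2024 153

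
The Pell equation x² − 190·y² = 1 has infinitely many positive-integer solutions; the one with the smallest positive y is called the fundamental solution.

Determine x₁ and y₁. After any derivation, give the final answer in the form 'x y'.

√190 → a₀=13, period (1,3,1,1,1,…,3,1,26); ℓ=14 even so k=13
a_0=13:  p_0=13·1+0=13,  q_0=13·0+1=1
…
a_5=1:  p_5=1·124+69=193,  q_5=1·9+5=14
…
a_7=2:  p_7=2·510+193=1213,  q_7=2·37+14=88
…
a_12=3:  p_12=3·11234+7085=40787,  q_12=3·815+514=2959
a_13=1:  p_13=1·40787+11234=52021,  q_13=1·2959+815=3774
→ (52021, 3774).  Check: 52021²=2706184441, 190·3774²=2706184440, difference 1.

52021 3774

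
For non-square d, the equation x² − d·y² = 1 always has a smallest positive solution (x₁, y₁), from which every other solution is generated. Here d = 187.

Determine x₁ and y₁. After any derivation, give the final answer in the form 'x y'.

1682 123

[13; 1,2,13,2,1,26] for √187; ℓ=6 ⇒ convergent index 5
a_0=13:  p_0=13·1+0=13,  q_0=13·0+1=1
a_1=1:  p_1=1·13+1=14,  q_1=1·1+0=1
a_2=2:  p_2=2·14+13=41,  q_2=2·1+1=3
a_3=13:  p_3=13·41+14=547,  q_3=13·3+1=40
a_4=2:  p_4=2·547+41=1135,  q_4=2·40+3=83
a_5=1:  p_5=1·1135+547=1682,  q_5=1·83+40=123
→ (1682, 123).  Check: 1682²=2829124, 187·123²=2829123, difference 1.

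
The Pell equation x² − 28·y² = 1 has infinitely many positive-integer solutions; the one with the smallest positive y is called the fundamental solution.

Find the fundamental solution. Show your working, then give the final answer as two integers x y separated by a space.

√28 = [5; 3,2,3,10, …], period ℓ=4 (even) → k=3
k=0  a_k=5  p_k/q_k = 5/1
k=1  a_k=3  p_k/q_k = 16/3
k=2  a_k=2  p_k/q_k = 37/7
k=3  a_k=3  p_k/q_k = 127/24
fundamental: x₁=127, y₁=24  (since 16129 − 28·576 = 1)

127 24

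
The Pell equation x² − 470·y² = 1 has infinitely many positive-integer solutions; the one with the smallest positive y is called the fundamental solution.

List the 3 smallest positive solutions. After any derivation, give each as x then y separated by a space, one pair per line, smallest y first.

d=470: √d = [21; 1,2,8,2,1,42] (ℓ=6, even), read p_5/q_5
a_0=21:  p_0=21·1+0=21,  q_0=21·0+1=1
…
a_2=2:  p_2=2·22+21=65,  q_2=2·1+1=3
a_3=8:  p_3=8·65+22=542,  q_3=8·3+1=25
a_4=2:  p_4=2·542+65=1149,  q_4=2·25+3=53
a_5=1:  p_5=1·1149+542=1691,  q_5=1·53+25=78
fundamental: x₁=1691, y₁=78  (since 2859481 − 470·6084 = 1)
(1691+78√470)^2 = 5718961 + 263796√470
(1691+78√470)^3 = 19341524411 + 892157994√470

1691 78
5718961 263796
19341524411 892157994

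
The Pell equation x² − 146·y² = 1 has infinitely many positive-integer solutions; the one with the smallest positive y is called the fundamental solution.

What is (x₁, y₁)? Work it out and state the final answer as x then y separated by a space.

√146 → a₀=12, period (12,24); ℓ=2 even so k=1
step 0: (12, 1)  from 12·(1,0) + (0,1)
step 1: (145, 12)  from 12·(12,1) + (1,0)
→ (145, 12).  Check: 145²=21025, 146·12²=21024, difference 1.

145 12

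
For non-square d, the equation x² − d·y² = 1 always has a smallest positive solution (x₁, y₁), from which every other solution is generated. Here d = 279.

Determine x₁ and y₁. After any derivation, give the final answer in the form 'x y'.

1520 91

d=279: √d = [16; 1,2,2,1,2,2,1,32] (ℓ=8, even), read p_7/q_7
k=0  a_k=16  p_k/q_k = 16/1
k=1  a_k=1  p_k/q_k = 17/1
…
k=3  a_k=2  p_k/q_k = 117/7
…
k=6  a_k=2  p_k/q_k = 1069/64
k=7  a_k=1  p_k/q_k = 1520/91
→ (1520, 91).  Check: 1520²=2310400, 279·91²=2310399, difference 1.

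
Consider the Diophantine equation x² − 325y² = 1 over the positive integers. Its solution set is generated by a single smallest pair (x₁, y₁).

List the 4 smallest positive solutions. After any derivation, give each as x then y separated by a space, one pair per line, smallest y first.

649 36
842401 46728
1093435849 60652908
1419278889601 78727427856

√325 → a₀=18, period (36); ℓ=1 odd so k=1
k=0  a_k=18  p_k/q_k = 18/1
k=1  a_k=36  p_k/q_k = 649/36
fundamental: x₁=649, y₁=36  (since 421201 − 325·1296 = 1)
k=2:  x_2 = 649·649+325·36·36 = 842401,  y_2 = 649·36+36·649 = 46728
k=3:  x_3 = 649·842401+325·36·46728 = 1093435849,  y_3 = 649·46728+36·842401 = 60652908
k=4:  x_4 = 649·1093435849+325·36·60652908 = 1419278889601,  y_4 = 649·60652908+36·1093435849 = 78727427856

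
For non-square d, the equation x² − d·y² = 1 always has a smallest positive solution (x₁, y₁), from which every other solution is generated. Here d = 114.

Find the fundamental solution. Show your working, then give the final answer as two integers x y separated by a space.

d=114: √d = [10; 1,2,10,2,1,20] (ℓ=6, even), read p_5/q_5
a_0=10:  p_0=10·1+0=10,  q_0=10·0+1=1
…
a_4=2:  p_4=2·331+32=694,  q_4=2·31+3=65
a_5=1:  p_5=1·694+331=1025,  q_5=1·65+31=96
fundamental: x₁=1025, y₁=96  (since 1050625 − 114·9216 = 1)

1025 96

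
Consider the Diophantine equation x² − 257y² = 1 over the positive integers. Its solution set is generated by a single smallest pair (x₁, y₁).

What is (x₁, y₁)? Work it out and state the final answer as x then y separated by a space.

513 32

√257 = [16; 32, …], period ℓ=1 (odd) → k=1
step 0: (16, 1)  from 16·(1,0) + (0,1)
step 1: (513, 32)  from 32·(16,1) + (1,0)
→ (513, 32).  Check: 513²=263169, 257·32²=263168, difference 1.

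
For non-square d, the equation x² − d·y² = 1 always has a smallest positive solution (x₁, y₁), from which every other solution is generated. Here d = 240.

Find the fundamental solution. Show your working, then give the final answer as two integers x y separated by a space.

31 2

√240 → a₀=15, period (2,30); ℓ=2 even so k=1
step 0: (15, 1)  from 15·(1,0) + (0,1)
step 1: (31, 2)  from 2·(15,1) + (1,0)
→ (31, 2).  Check: 31²=961, 240·2²=960, difference 1.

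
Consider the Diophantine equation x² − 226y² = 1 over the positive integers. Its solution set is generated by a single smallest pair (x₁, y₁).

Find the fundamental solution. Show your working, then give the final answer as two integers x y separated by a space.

[15; 30] for √226; ℓ=1 ⇒ convergent index 1
i=0: a=15 ⇒ p=15, q=1
i=1: a=30 ⇒ p=451, q=30
→ (451, 30).  Check: 451²=203401, 226·30²=203400, difference 1.

451 30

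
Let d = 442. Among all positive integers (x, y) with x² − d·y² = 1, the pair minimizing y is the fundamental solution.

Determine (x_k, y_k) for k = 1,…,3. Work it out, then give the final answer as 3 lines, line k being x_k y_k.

d=442: √d = [21; 42] (ℓ=1, odd), read p_1/q_1
step 0: (21, 1)  from 21·(1,0) + (0,1)
step 1: (883, 42)  from 42·(21,1) + (1,0)
(x₁, y₁) = (883, 42);  883² − 442·42² = 1 ✓
k=2:  x_2 = 883·883+442·42·42 = 1559377,  y_2 = 883·42+42·883 = 74172
k=3:  x_3 = 883·1559377+442·42·74172 = 2753858899,  y_3 = 883·74172+42·1559377 = 130987710

883 42
1559377 74172
2753858899 130987710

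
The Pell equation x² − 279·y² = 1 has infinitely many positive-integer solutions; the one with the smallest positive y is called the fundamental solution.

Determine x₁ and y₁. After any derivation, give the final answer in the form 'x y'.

d=279: √d = [16; 1,2,2,1,2,2,1,32] (ℓ=8, even), read p_7/q_7
step 0: (16, 1)  from 16·(1,0) + (0,1)
…
step 2: (50, 3)  from 2·(17,1) + (16,1)
step 3: (117, 7)  from 2·(50,3) + (17,1)
step 4: (167, 10)  from 1·(117,7) + (50,3)
…
step 6: (1069, 64)  from 2·(451,27) + (167,10)
step 7: (1520, 91)  from 1·(1069,64) + (451,27)
(x₁, y₁) = (1520, 91);  1520² − 279·91² = 1 ✓

1520 91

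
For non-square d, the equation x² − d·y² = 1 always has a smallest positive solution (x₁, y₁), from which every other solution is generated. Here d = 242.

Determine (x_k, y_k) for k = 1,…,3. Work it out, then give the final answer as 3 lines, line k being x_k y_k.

19601 1260
768398401 49394520
30122754096401 1936363971780

[15; 1,1,3,1,14,1,3,1,1,30] for √242; ℓ=10 ⇒ convergent index 9
k=0  a_k=15  p_k/q_k = 15/1
…
k=2  a_k=1  p_k/q_k = 31/2
…
k=4  a_k=1  p_k/q_k = 140/9
…
k=8  a_k=1  p_k/q_k = 10905/701
k=9  a_k=1  p_k/q_k = 19601/1260
→ (19601, 1260).  Check: 19601²=384199201, 242·1260²=384199200, difference 1.
(19601+1260√242)^2 = 768398401 + 49394520√242
(19601+1260√242)^3 = 30122754096401 + 1936363971780√242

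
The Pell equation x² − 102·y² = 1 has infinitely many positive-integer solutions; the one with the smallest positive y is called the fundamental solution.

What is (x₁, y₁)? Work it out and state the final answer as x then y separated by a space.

101 10

d=102: √d = [10; 10,20] (ℓ=2, even), read p_1/q_1
a_0=10:  p_0=10·1+0=10,  q_0=10·0+1=1
a_1=10:  p_1=10·10+1=101,  q_1=10·1+0=10
(x₁, y₁) = (101, 10);  101² − 102·10² = 1 ✓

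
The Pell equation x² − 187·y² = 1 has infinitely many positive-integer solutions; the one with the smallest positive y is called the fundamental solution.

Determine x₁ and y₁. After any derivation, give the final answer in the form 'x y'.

√187 = [13; 1,2,13,2,1,26, …], period ℓ=6 (even) → k=5
step 0: (13, 1)  from 13·(1,0) + (0,1)
…
step 2: (41, 3)  from 2·(14,1) + (13,1)
step 3: (547, 40)  from 13·(41,3) + (14,1)
step 4: (1135, 83)  from 2·(547,40) + (41,3)
step 5: (1682, 123)  from 1·(1135,83) + (547,40)
(x₁, y₁) = (1682, 123);  1682² − 187·123² = 1 ✓

1682 123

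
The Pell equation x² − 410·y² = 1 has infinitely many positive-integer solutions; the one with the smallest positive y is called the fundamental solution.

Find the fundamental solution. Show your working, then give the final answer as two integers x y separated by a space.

√410 → a₀=20, period (4,40); ℓ=2 even so k=1
a_0=20:  p_0=20·1+0=20,  q_0=20·0+1=1
a_1=4:  p_1=4·20+1=81,  q_1=4·1+0=4
(x₁, y₁) = (81, 4);  81² − 410·4² = 1 ✓

81 4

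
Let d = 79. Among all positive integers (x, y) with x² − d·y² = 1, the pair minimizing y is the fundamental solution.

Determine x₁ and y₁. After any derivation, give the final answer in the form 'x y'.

[8; 1,7,1,16] for √79; ℓ=4 ⇒ convergent index 3
a_0=8:  p_0=8·1+0=8,  q_0=8·0+1=1
…
a_2=7:  p_2=7·9+8=71,  q_2=7·1+1=8
a_3=1:  p_3=1·71+9=80,  q_3=1·8+1=9
(x₁, y₁) = (80, 9);  80² − 79·9² = 1 ✓

80 9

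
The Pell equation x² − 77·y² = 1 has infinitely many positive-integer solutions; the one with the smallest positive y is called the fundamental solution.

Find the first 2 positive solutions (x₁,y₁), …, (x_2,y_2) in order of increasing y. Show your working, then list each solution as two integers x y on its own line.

√77 = [8; 1,3,2,3,1,16, …], period ℓ=6 (even) → k=5
k=0  a_k=8  p_k/q_k = 8/1
k=1  a_k=1  p_k/q_k = 9/1
k=2  a_k=3  p_k/q_k = 35/4
…
k=4  a_k=3  p_k/q_k = 272/31
k=5  a_k=1  p_k/q_k = 351/40
fundamental: x₁=351, y₁=40  (since 123201 − 77·1600 = 1)
(x_2, y_2) = (351·351 + 77·40·40, 351·40 + 40·351) = (246401, 28080)

351 40
246401 28080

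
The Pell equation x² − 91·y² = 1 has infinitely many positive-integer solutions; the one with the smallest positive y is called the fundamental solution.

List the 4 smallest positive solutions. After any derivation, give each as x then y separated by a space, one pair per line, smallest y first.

1574 165
4954951 519420
15598184174 1635133995
49103078824801 5147401296840

√91 → a₀=9, period (1,1,5,1,5,1,1,18); ℓ=8 even so k=7
i=0: a=9 ⇒ p=9, q=1
i=1: a=1 ⇒ p=10, q=1
…
i=3: a=5 ⇒ p=105, q=11
…
i=5: a=5 ⇒ p=725, q=76
i=6: a=1 ⇒ p=849, q=89
i=7: a=1 ⇒ p=1574, q=165
(x₁, y₁) = (1574, 165);  1574² − 91·165² = 1 ✓
(x_2, y_2) = (1574·1574 + 91·165·165, 1574·165 + 165·1574) = (4954951, 519420)
(x_3, y_3) = (1574·4954951 + 91·165·519420, 1574·519420 + 165·4954951) = (15598184174, 1635133995)
(x_4, y_4) = (1574·15598184174 + 91·165·1635133995, 1574·1635133995 + 165·15598184174) = (49103078824801, 5147401296840)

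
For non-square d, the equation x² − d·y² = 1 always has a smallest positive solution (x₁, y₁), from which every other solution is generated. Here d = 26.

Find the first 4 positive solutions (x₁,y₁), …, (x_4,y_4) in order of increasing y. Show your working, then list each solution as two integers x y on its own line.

√26 → a₀=5, period (10); ℓ=1 odd so k=1
step 0: (5, 1)  from 5·(1,0) + (0,1)
step 1: (51, 10)  from 10·(5,1) + (1,0)
fundamental: x₁=51, y₁=10  (since 2601 − 26·100 = 1)
(51+10√26)^2 = 5201 + 1020√26
(51+10√26)^3 = 530451 + 104030√26
(51+10√26)^4 = 54100801 + 10610040√26

51 10
5201 1020
530451 104030
54100801 10610040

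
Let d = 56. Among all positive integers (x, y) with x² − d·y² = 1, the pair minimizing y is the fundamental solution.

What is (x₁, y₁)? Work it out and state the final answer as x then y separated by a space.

d=56: √d = [7; 2,14] (ℓ=2, even), read p_1/q_1
step 0: (7, 1)  from 7·(1,0) + (0,1)
step 1: (15, 2)  from 2·(7,1) + (1,0)
fundamental: x₁=15, y₁=2  (since 225 − 56·4 = 1)

15 2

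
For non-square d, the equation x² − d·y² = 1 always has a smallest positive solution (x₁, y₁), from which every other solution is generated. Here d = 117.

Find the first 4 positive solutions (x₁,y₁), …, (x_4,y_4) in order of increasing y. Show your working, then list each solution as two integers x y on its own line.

649 60
842401 77880
1093435849 101088180
1419278889601 131212379760

√117 = [10; 1,4,2,4,1,20, …], period ℓ=6 (even) → k=5
a_0=10:  p_0=10·1+0=10,  q_0=10·0+1=1
a_1=1:  p_1=1·10+1=11,  q_1=1·1+0=1
…
a_3=2:  p_3=2·54+11=119,  q_3=2·5+1=11
a_4=4:  p_4=4·119+54=530,  q_4=4·11+5=49
a_5=1:  p_5=1·530+119=649,  q_5=1·49+11=60
→ (649, 60).  Check: 649²=421201, 117·60²=421200, difference 1.
(649+60√117)^2 = 842401 + 77880√117
(649+60√117)^3 = 1093435849 + 101088180√117
(649+60√117)^4 = 1419278889601 + 131212379760√117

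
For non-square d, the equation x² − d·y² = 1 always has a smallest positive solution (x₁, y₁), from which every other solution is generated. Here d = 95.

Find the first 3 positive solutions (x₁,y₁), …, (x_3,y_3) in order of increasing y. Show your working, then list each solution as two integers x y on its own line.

√95 = [9; 1,2,1,18, …], period ℓ=4 (even) → k=3
step 0: (9, 1)  from 9·(1,0) + (0,1)
step 1: (10, 1)  from 1·(9,1) + (1,0)
step 2: (29, 3)  from 2·(10,1) + (9,1)
step 3: (39, 4)  from 1·(29,3) + (10,1)
→ (39, 4).  Check: 39²=1521, 95·4²=1520, difference 1.
(39+4√95)^2 = 3041 + 312√95
(39+4√95)^3 = 237159 + 24332√95

39 4
3041 312
237159 24332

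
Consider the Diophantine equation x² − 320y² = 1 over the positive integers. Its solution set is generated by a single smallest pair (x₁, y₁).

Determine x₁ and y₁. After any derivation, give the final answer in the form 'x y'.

√320 = [17; 1,7,1,34, …], period ℓ=4 (even) → k=3
a_0=17:  p_0=17·1+0=17,  q_0=17·0+1=1
…
a_2=7:  p_2=7·18+17=143,  q_2=7·1+1=8
a_3=1:  p_3=1·143+18=161,  q_3=1·8+1=9
fundamental: x₁=161, y₁=9  (since 25921 − 320·81 = 1)

161 9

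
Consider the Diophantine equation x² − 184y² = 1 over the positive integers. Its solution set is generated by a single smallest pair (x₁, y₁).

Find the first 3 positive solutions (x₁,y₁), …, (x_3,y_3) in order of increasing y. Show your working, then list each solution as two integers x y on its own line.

24335 1794
1184384449 87313980
57643991108495 4249571404806

√184 → a₀=13, period (1,1,3,2,1,2,1,2,3,1,1,26); ℓ=12 even so k=11
i=0: a=13 ⇒ p=13, q=1
…
i=2: a=1 ⇒ p=27, q=2
…
i=5: a=1 ⇒ p=312, q=23
i=6: a=2 ⇒ p=841, q=62
i=7: a=1 ⇒ p=1153, q=85
…
i=10: a=1 ⇒ p=13741, q=1013
i=11: a=1 ⇒ p=24335, q=1794
(x₁, y₁) = (24335, 1794);  24335² − 184·1794² = 1 ✓
(24335+1794√184)^2 = 1184384449 + 87313980√184
(24335+1794√184)^3 = 57643991108495 + 4249571404806√184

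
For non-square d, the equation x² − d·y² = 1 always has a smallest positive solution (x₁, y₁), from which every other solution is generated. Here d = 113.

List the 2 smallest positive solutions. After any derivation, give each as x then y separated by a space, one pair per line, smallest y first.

√113 = [10; 1,1,1,2,2,1,1,1,20, …], period ℓ=9 (odd) → k=17
k=0  a_k=10  p_k/q_k = 10/1
…
k=2  a_k=1  p_k/q_k = 21/2
…
k=6  a_k=1  p_k/q_k = 287/27
k=7  a_k=1  p_k/q_k = 489/46
k=8  a_k=1  p_k/q_k = 776/73
k=9  a_k=20  p_k/q_k = 16009/1506
…
k=12  a_k=1  p_k/q_k = 49579/4664
…
k=14  a_k=2  p_k/q_k = 313483/29490
…
k=16  a_k=1  p_k/q_k = 758918/71393
k=17  a_k=1  p_k/q_k = 1204353/113296
fundamental: x₁=1204353, y₁=113296  (since 1450466148609 − 113·12835983616 = 1)
k=2:  x_2 = 1204353·1204353+113·113296·113296 = 2900932297217,  y_2 = 1204353·113296+113296·1204353 = 272896754976

1204353 113296
2900932297217 272896754976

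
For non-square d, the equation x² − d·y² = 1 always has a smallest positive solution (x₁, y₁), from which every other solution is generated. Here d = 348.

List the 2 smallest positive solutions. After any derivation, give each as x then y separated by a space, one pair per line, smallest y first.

1567 84
4910977 263256

√348 → a₀=18, period (1,1,1,8,1,1,1,36); ℓ=8 even so k=7
step 0: (18, 1)  from 18·(1,0) + (0,1)
…
step 2: (37, 2)  from 1·(19,1) + (18,1)
…
step 5: (541, 29)  from 1·(485,26) + (56,3)
step 6: (1026, 55)  from 1·(541,29) + (485,26)
step 7: (1567, 84)  from 1·(1026,55) + (541,29)
→ (1567, 84).  Check: 1567²=2455489, 348·84²=2455488, difference 1.
n=2: (1567,84)∘(1567,84) = (1567·1567+348·84·84, 1567·84+84·1567) = (4910977,263256)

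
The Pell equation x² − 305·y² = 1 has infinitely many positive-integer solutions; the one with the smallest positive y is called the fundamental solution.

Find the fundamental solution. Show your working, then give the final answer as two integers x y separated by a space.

√305 = [17; 2,6,2,34, …], period ℓ=4 (even) → k=3
a_0=17:  p_0=17·1+0=17,  q_0=17·0+1=1
…
a_2=6:  p_2=6·35+17=227,  q_2=6·2+1=13
a_3=2:  p_3=2·227+35=489,  q_3=2·13+2=28
→ (489, 28).  Check: 489²=239121, 305·28²=239120, difference 1.

489 28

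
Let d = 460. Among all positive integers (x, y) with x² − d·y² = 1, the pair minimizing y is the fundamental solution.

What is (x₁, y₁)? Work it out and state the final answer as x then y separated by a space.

√460 → a₀=21, period (2,4,3,1,2,10,2,1,3,4,2,42); ℓ=12 even so k=11
i=0: a=21 ⇒ p=21, q=1
…
i=5: a=2 ⇒ p=2252, q=105
i=6: a=10 ⇒ p=23335, q=1088
i=7: a=2 ⇒ p=48922, q=2281
i=8: a=1 ⇒ p=72257, q=3369
i=9: a=3 ⇒ p=265693, q=12388
i=10: a=4 ⇒ p=1135029, q=52921
i=11: a=2 ⇒ p=2535751, q=118230
fundamental: x₁=2535751, y₁=118230  (since 6430033134001 − 460·13978332900 = 1)

2535751 118230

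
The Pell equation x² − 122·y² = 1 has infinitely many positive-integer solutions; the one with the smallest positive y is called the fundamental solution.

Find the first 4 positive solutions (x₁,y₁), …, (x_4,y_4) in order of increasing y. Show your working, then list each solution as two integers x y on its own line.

√122 → a₀=11, period (22); ℓ=1 odd so k=1
i=0: a=11 ⇒ p=11, q=1
i=1: a=22 ⇒ p=243, q=22
→ (243, 22).  Check: 243²=59049, 122·22²=59048, difference 1.
k=2:  x_2 = 243·243+122·22·22 = 118097,  y_2 = 243·22+22·243 = 10692
k=3:  x_3 = 243·118097+122·22·10692 = 57394899,  y_3 = 243·10692+22·118097 = 5196290
k=4:  x_4 = 243·57394899+122·22·5196290 = 27893802817,  y_4 = 243·5196290+22·57394899 = 2525386248

243 22
118097 10692
57394899 5196290
27893802817 2525386248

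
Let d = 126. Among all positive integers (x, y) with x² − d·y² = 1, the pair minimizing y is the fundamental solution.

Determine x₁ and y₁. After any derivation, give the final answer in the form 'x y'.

449 40

d=126: √d = [11; 4,2,4,22] (ℓ=4, even), read p_3/q_3
a_0=11:  p_0=11·1+0=11,  q_0=11·0+1=1
…
a_2=2:  p_2=2·45+11=101,  q_2=2·4+1=9
a_3=4:  p_3=4·101+45=449,  q_3=4·9+4=40
→ (449, 40).  Check: 449²=201601, 126·40²=201600, difference 1.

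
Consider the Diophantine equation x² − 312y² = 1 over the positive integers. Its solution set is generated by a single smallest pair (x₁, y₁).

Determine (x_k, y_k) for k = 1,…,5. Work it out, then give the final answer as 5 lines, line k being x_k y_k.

53 3
5617 318
595349 33705
63101377 3572412
6688150613 378641967

√312 → a₀=17, period (1,1,1,34); ℓ=4 even so k=3
i=0: a=17 ⇒ p=17, q=1
i=1: a=1 ⇒ p=18, q=1
i=2: a=1 ⇒ p=35, q=2
i=3: a=1 ⇒ p=53, q=3
fundamental: x₁=53, y₁=3  (since 2809 − 312·9 = 1)
(x_2, y_2) = (53·53 + 312·3·3, 53·3 + 3·53) = (5617, 318)
(x_3, y_3) = (53·5617 + 312·3·318, 53·318 + 3·5617) = (595349, 33705)
(x_4, y_4) = (53·595349 + 312·3·33705, 53·33705 + 3·595349) = (63101377, 3572412)
(x_5, y_5) = (53·63101377 + 312·3·3572412, 53·3572412 + 3·63101377) = (6688150613, 378641967)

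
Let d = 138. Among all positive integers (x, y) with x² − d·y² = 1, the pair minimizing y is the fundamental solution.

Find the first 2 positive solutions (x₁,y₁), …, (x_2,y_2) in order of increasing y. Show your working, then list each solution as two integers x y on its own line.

47 4
4417 376

√138 → a₀=11, period (1,2,1,22); ℓ=4 even so k=3
step 0: (11, 1)  from 11·(1,0) + (0,1)
step 1: (12, 1)  from 1·(11,1) + (1,0)
step 2: (35, 3)  from 2·(12,1) + (11,1)
step 3: (47, 4)  from 1·(35,3) + (12,1)
fundamental: x₁=47, y₁=4  (since 2209 − 138·16 = 1)
n=2: (47,4)∘(47,4) = (47·47+138·4·4, 47·4+4·47) = (4417,376)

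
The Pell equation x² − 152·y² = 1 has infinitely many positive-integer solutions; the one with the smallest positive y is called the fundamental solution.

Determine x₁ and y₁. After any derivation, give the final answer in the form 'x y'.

37 3

√152 = [12; 3,24, …], period ℓ=2 (even) → k=1
i=0: a=12 ⇒ p=12, q=1
i=1: a=3 ⇒ p=37, q=3
fundamental: x₁=37, y₁=3  (since 1369 − 152·9 = 1)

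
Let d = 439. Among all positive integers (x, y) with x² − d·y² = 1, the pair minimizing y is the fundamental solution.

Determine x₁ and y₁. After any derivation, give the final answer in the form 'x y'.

440 21

√439 = [20; 1,19,1,40, …], period ℓ=4 (even) → k=3
step 0: (20, 1)  from 20·(1,0) + (0,1)
step 1: (21, 1)  from 1·(20,1) + (1,0)
step 2: (419, 20)  from 19·(21,1) + (20,1)
step 3: (440, 21)  from 1·(419,20) + (21,1)
fundamental: x₁=440, y₁=21  (since 193600 − 439·441 = 1)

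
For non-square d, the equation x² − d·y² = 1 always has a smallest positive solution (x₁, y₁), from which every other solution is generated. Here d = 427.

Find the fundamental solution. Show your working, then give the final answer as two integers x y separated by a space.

62 3

d=427: √d = [20; 1,1,1,40] (ℓ=4, even), read p_3/q_3
a_0=20:  p_0=20·1+0=20,  q_0=20·0+1=1
…
a_2=1:  p_2=1·21+20=41,  q_2=1·1+1=2
a_3=1:  p_3=1·41+21=62,  q_3=1·2+1=3
fundamental: x₁=62, y₁=3  (since 3844 − 427·9 = 1)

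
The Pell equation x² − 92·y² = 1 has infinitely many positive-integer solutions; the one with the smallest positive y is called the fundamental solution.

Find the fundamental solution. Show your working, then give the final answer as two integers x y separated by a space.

√92 = [9; 1,1,2,4,2,1,1,18, …], period ℓ=8 (even) → k=7
k=0  a_k=9  p_k/q_k = 9/1
…
k=6  a_k=1  p_k/q_k = 681/71
k=7  a_k=1  p_k/q_k = 1151/120
(x₁, y₁) = (1151, 120);  1151² − 92·120² = 1 ✓

1151 120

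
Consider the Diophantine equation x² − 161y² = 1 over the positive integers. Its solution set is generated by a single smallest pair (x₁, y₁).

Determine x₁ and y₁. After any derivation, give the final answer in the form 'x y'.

d=161: √d = [12; 1,2,4,1,2,1,4,2,1,24] (ℓ=10, even), read p_9/q_9
step 0: (12, 1)  from 12·(1,0) + (0,1)
…
step 4: (203, 16)  from 1·(165,13) + (38,3)
…
step 8: (8108, 639)  from 2·(3667,289) + (774,61)
step 9: (11775, 928)  from 1·(8108,639) + (3667,289)
→ (11775, 928).  Check: 11775²=138650625, 161·928²=138650624, difference 1.

11775 928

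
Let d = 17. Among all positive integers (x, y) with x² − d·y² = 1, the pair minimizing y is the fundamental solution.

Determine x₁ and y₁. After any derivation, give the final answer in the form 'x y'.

√17 → a₀=4, period (8); ℓ=1 odd so k=1
k=0  a_k=4  p_k/q_k = 4/1
k=1  a_k=8  p_k/q_k = 33/8
fundamental: x₁=33, y₁=8  (since 1089 − 17·64 = 1)

33 8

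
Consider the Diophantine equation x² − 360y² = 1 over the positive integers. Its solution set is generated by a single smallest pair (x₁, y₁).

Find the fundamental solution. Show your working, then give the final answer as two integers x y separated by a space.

19 1

d=360: √d = [18; 1,36] (ℓ=2, even), read p_1/q_1
i=0: a=18 ⇒ p=18, q=1
i=1: a=1 ⇒ p=19, q=1
→ (19, 1).  Check: 19²=361, 360·1²=360, difference 1.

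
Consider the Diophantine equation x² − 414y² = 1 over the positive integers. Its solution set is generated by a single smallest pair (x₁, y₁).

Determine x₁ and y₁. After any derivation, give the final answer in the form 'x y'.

24335 1196

√414 = [20; 2,1,7,2,7,1,2,40, …], period ℓ=8 (even) → k=7
k=0  a_k=20  p_k/q_k = 20/1
k=1  a_k=2  p_k/q_k = 41/2
k=2  a_k=1  p_k/q_k = 61/3
…
k=5  a_k=7  p_k/q_k = 7447/366
k=6  a_k=1  p_k/q_k = 8444/415
k=7  a_k=2  p_k/q_k = 24335/1196
(x₁, y₁) = (24335, 1196);  24335² − 414·1196² = 1 ✓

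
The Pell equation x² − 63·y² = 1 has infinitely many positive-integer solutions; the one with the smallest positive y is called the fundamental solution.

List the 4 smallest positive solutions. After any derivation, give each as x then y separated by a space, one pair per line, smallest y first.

d=63: √d = [7; 1,14] (ℓ=2, even), read p_1/q_1
i=0: a=7 ⇒ p=7, q=1
i=1: a=1 ⇒ p=8, q=1
→ (8, 1).  Check: 8²=64, 63·1²=63, difference 1.
(x_2, y_2) = (8·8 + 63·1·1, 8·1 + 1·8) = (127, 16)
(x_3, y_3) = (8·127 + 63·1·16, 8·16 + 1·127) = (2024, 255)
(x_4, y_4) = (8·2024 + 63·1·255, 8·255 + 1·2024) = (32257, 4064)

8 1
127 16
2024 255
32257 4064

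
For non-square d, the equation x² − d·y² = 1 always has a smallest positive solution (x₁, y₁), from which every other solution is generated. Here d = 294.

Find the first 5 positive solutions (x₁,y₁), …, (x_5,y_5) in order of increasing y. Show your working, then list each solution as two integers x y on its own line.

4801 280
46099201 2688560
442644523201 25815552840
4250272665676801 247880935681120
40811117693184120001 2380152718594561400

√294 → a₀=17, period (6,1,4,1,6,34); ℓ=6 even so k=5
k=0  a_k=17  p_k/q_k = 17/1
k=1  a_k=6  p_k/q_k = 103/6
k=2  a_k=1  p_k/q_k = 120/7
…
k=4  a_k=1  p_k/q_k = 703/41
k=5  a_k=6  p_k/q_k = 4801/280
fundamental: x₁=4801, y₁=280  (since 23049601 − 294·78400 = 1)
k=2:  x_2 = 4801·4801+294·280·280 = 46099201,  y_2 = 4801·280+280·4801 = 2688560
k=3:  x_3 = 4801·46099201+294·280·2688560 = 442644523201,  y_3 = 4801·2688560+280·46099201 = 25815552840
k=4:  x_4 = 4801·442644523201+294·280·25815552840 = 4250272665676801,  y_4 = 4801·25815552840+280·442644523201 = 247880935681120
k=5:  x_5 = 4801·4250272665676801+294·280·247880935681120 = 40811117693184120001,  y_5 = 4801·247880935681120+280·4250272665676801 = 2380152718594561400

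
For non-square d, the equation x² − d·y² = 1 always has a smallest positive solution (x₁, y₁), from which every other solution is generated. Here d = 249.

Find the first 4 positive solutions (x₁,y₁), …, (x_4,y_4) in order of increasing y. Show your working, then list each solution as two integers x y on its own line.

8553815 542076
146335502108449 9273635639880
2503453625935556812055 158649927281879742324
42828158354663763449114371201 2714124255465295062538692240

√249 = [15; 1,3,1,1,5,…,3,1,30, …], period ℓ=16 (even) → k=15
i=0: a=15 ⇒ p=15, q=1
i=1: a=1 ⇒ p=16, q=1
…
i=3: a=1 ⇒ p=79, q=5
…
i=5: a=5 ⇒ p=789, q=50
i=6: a=1 ⇒ p=931, q=59
i=7: a=3 ⇒ p=3582, q=227
i=8: a=10 ⇒ p=36751, q=2329
i=9: a=3 ⇒ p=113835, q=7214
i=10: a=1 ⇒ p=150586, q=9543
…
i=12: a=1 ⇒ p=1017351, q=64472
i=13: a=1 ⇒ p=1884116, q=119401
i=14: a=3 ⇒ p=6669699, q=422675
i=15: a=1 ⇒ p=8553815, q=542076
fundamental: x₁=8553815, y₁=542076  (since 73167751054225 − 249·293846389776 = 1)
n=2: (8553815,542076)∘(8553815,542076) = (8553815·8553815+249·542076·542076, 8553815·542076+542076·8553815) = (146335502108449,9273635639880)
n=3: (146335502108449,9273635639880)∘(8553815,542076) = (8553815·146335502108449+249·542076·9273635639880, 8553815·9273635639880+542076·146335502108449) = (2503453625935556812055,158649927281879742324)
n=4: (2503453625935556812055,158649927281879742324)∘(8553815,542076) = (8553815·2503453625935556812055+249·542076·158649927281879742324, 8553815·158649927281879742324+542076·2503453625935556812055) = (42828158354663763449114371201,2714124255465295062538692240)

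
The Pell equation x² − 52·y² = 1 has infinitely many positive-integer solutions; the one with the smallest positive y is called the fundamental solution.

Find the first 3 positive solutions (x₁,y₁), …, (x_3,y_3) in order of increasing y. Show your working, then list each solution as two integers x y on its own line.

649 90
842401 116820
1093435849 151632270

d=52: √d = [7; 4,1,2,1,4,14] (ℓ=6, even), read p_5/q_5
k=0  a_k=7  p_k/q_k = 7/1
…
k=3  a_k=2  p_k/q_k = 101/14
k=4  a_k=1  p_k/q_k = 137/19
k=5  a_k=4  p_k/q_k = 649/90
(x₁, y₁) = (649, 90);  649² − 52·90² = 1 ✓
(x_2, y_2) = (649·649 + 52·90·90, 649·90 + 90·649) = (842401, 116820)
(x_3, y_3) = (649·842401 + 52·90·116820, 649·116820 + 90·842401) = (1093435849, 151632270)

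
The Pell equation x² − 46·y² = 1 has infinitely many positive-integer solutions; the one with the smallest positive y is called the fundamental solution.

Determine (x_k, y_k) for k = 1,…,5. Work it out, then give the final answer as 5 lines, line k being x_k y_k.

24335 3588
1184384449 174627960
57643991108495 8499142809612
2805533046066067201 413653280369188080
136545293294391499564175 20132505147069241043988

[6; 1,3,1,1,2,6,2,1,1,3,1,12] for √46; ℓ=12 ⇒ convergent index 11
step 0: (6, 1)  from 6·(1,0) + (0,1)
…
step 2: (27, 4)  from 3·(7,1) + (6,1)
…
step 4: (61, 9)  from 1·(34,5) + (27,4)
…
step 6: (997, 147)  from 6·(156,23) + (61,9)
step 7: (2150, 317)  from 2·(997,147) + (156,23)
step 8: (3147, 464)  from 1·(2150,317) + (997,147)
…
step 10: (19038, 2807)  from 3·(5297,781) + (3147,464)
step 11: (24335, 3588)  from 1·(19038,2807) + (5297,781)
fundamental: x₁=24335, y₁=3588  (since 592192225 − 46·12873744 = 1)
(x_2, y_2) = (24335·24335 + 46·3588·3588, 24335·3588 + 3588·24335) = (1184384449, 174627960)
(x_3, y_3) = (24335·1184384449 + 46·3588·174627960, 24335·174627960 + 3588·1184384449) = (57643991108495, 8499142809612)
(x_4, y_4) = (24335·57643991108495 + 46·3588·8499142809612, 24335·8499142809612 + 3588·57643991108495) = (2805533046066067201, 413653280369188080)
(x_5, y_5) = (24335·2805533046066067201 + 46·3588·413653280369188080, 24335·413653280369188080 + 3588·2805533046066067201) = (136545293294391499564175, 20132505147069241043988)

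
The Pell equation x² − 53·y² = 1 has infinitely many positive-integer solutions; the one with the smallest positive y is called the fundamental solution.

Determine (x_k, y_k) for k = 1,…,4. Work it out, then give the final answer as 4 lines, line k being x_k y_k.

66249 9100
8777860001 1205731800
1163048894346249 159757052027300
154101652394311440001 21167489878307463600

d=53: √d = [7; 3,1,1,3,14] (ℓ=5, odd), read p_9/q_9
a_0=7:  p_0=7·1+0=7,  q_0=7·0+1=1
a_1=3:  p_1=3·7+1=22,  q_1=3·1+0=3
a_2=1:  p_2=1·22+7=29,  q_2=1·3+1=4
a_3=1:  p_3=1·29+22=51,  q_3=1·4+3=7
a_4=3:  p_4=3·51+29=182,  q_4=3·7+4=25
a_5=14:  p_5=14·182+51=2599,  q_5=14·25+7=357
…
a_7=1:  p_7=1·7979+2599=10578,  q_7=1·1096+357=1453
a_8=1:  p_8=1·10578+7979=18557,  q_8=1·1453+1096=2549
a_9=3:  p_9=3·18557+10578=66249,  q_9=3·2549+1453=9100
→ (66249, 9100).  Check: 66249²=4388930001, 53·9100²=4388930000, difference 1.
(x_2, y_2) = (66249·66249 + 53·9100·9100, 66249·9100 + 9100·66249) = (8777860001, 1205731800)
(x_3, y_3) = (66249·8777860001 + 53·9100·1205731800, 66249·1205731800 + 9100·8777860001) = (1163048894346249, 159757052027300)
(x_4, y_4) = (66249·1163048894346249 + 53·9100·159757052027300, 66249·159757052027300 + 9100·1163048894346249) = (154101652394311440001, 21167489878307463600)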